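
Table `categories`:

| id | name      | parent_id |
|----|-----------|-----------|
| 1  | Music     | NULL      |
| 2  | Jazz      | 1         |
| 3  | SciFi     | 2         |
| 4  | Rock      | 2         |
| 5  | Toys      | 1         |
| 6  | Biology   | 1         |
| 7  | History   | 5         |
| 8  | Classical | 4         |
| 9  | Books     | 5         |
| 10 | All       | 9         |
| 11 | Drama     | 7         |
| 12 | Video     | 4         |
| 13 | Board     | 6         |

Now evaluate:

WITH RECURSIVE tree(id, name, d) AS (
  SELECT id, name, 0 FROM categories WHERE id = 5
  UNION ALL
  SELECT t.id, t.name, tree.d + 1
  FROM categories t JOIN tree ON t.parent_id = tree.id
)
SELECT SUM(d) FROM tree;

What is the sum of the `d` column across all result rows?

6

Base: id=5 (Toys) at d 0.
Iteration 1: rows with parent_id in {5} -> History (id 7, d 1), Books (id 9, d 1).
Iteration 2: rows with parent_id in {7,9} -> All (id 10, d 2), Drama (id 11, d 2).
Iteration 3: no rows with parent_id in {10,11}; recursion stops.
SUM(d) = 0 + 1 + 1 + 2 + 2 = 6.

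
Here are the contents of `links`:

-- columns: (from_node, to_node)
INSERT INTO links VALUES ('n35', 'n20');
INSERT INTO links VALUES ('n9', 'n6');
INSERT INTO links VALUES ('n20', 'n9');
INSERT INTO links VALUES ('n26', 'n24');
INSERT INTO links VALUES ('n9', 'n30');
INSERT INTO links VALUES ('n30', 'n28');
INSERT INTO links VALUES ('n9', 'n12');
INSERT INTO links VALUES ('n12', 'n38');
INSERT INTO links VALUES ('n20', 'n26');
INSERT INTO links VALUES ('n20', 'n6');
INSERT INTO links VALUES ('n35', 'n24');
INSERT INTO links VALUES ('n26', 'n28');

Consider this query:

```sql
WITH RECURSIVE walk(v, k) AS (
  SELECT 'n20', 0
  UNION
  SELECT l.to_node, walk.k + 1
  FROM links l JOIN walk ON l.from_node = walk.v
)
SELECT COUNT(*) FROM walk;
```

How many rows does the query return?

11

Base: (n20, k=0).
Iteration 1: edges from {n20} -> (n26, k=1), (n6, k=1), (n9, k=1).
Iteration 2: edges from {n26,n6,n9} -> (n12, k=2), (n24, k=2), (n28, k=2), (n30, k=2), (n6, k=2).
Iteration 3: edges from {n12,n24,n28,n30,n6} -> (n28, k=3), (n38, k=3).
Iteration 4: no outgoing edges from {n28,n38}; recursion stops.
Total rows emitted: 11.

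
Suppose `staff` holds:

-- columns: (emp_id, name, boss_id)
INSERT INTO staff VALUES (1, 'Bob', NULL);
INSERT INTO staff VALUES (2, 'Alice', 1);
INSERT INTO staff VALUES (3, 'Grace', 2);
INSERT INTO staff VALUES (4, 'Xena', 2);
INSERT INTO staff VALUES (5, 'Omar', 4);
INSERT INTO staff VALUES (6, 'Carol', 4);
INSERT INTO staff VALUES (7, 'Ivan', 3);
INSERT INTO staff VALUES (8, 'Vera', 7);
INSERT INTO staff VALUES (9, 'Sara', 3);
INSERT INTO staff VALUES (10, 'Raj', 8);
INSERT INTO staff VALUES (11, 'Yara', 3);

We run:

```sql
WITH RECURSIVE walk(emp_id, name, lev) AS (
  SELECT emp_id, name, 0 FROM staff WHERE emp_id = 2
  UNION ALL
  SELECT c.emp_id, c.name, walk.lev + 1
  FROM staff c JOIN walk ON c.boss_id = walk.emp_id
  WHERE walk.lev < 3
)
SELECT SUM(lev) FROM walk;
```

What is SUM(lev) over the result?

15

Base: emp_id=2 (Alice) at lev 0.
Iteration 1: rows with boss_id in {2} -> Grace (id 3, lev 1), Xena (id 4, lev 1).
Iteration 2: rows with boss_id in {3,4} -> Omar (id 5, lev 2), Carol (id 6, lev 2), Ivan (id 7, lev 2), Sara (id 9, lev 2), Yara (id 11, lev 2).
Iteration 3: rows with boss_id in {5,6,7,9,11} -> Vera (id 8, lev 3).
Iteration 4: lev < 3 fails for all current rows; recursion stops.
SUM(lev) = 0 + 1 + 1 + 2 + 2 + 2 + 2 + 2 + 3 = 15.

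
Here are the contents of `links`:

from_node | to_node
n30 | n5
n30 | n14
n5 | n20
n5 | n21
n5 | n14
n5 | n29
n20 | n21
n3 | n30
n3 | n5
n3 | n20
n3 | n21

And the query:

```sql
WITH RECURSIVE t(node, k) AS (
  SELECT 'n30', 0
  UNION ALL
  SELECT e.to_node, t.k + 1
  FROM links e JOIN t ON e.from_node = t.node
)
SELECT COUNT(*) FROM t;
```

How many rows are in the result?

8

Base: (n30, k=0).
Iteration 1: edges from {n30} -> (n14, k=1), (n5, k=1).
Iteration 2: edges from {n14,n5} -> (n14, k=2), (n20, k=2), (n21, k=2), (n29, k=2).
Iteration 3: edges from {n14,n20,n21,n29} -> (n21, k=3).
Iteration 4: no outgoing edges from {n21}; recursion stops.
Total rows emitted: 8.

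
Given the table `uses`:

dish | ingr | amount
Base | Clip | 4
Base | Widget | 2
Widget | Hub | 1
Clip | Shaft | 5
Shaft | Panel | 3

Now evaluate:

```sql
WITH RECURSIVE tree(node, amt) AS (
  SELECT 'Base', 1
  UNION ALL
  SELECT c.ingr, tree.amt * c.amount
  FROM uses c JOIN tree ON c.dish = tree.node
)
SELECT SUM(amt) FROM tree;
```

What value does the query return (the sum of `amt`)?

Base: (Base, amt=1).
Iteration 1: components of {Base} -> Clip = 1*4 = 4, Widget = 1*2 = 2.
Iteration 2: components of {Clip,Widget} -> Hub = 2*1 = 2, Shaft = 4*5 = 20.
Iteration 3: components of {Hub,Shaft} -> Panel = 20*3 = 60.
Iteration 4: no further components; recursion stops.
SUM(amt) = 1 + 4 + 2 + 20 + 2 + 60 = 89.

89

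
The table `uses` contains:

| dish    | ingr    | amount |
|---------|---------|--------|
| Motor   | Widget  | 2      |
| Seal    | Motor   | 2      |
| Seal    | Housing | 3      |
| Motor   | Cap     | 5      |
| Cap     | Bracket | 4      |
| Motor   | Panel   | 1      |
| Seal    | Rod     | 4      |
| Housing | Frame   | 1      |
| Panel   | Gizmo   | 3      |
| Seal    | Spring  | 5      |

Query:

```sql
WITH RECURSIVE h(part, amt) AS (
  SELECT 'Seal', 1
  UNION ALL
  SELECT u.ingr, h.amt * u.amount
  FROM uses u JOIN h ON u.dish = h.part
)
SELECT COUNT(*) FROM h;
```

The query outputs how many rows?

11

Base: (Seal, amt=1).
Iteration 1: components of {Seal} -> Housing = 1*3 = 3, Motor = 1*2 = 2, Rod = 1*4 = 4, Spring = 1*5 = 5.
Iteration 2: components of {Housing,Motor,Rod,Spring} -> Cap = 2*5 = 10, Frame = 3*1 = 3, Panel = 2*1 = 2, Widget = 2*2 = 4.
Iteration 3: components of {Cap,Frame,Panel,Widget} -> Bracket = 10*4 = 40, Gizmo = 2*3 = 6.
Iteration 4: no further components; recursion stops.
Total rows emitted: 11.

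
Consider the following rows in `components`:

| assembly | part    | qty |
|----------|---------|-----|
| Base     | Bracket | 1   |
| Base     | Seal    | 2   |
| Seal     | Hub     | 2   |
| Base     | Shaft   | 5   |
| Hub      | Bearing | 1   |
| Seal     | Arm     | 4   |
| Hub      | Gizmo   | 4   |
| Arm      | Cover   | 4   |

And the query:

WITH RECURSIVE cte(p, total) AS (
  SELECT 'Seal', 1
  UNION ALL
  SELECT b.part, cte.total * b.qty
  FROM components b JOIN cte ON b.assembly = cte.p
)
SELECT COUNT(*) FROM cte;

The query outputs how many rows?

6

Base: (Seal, total=1).
Iteration 1: components of {Seal} -> Arm = 1*4 = 4, Hub = 1*2 = 2.
Iteration 2: components of {Arm,Hub} -> Bearing = 2*1 = 2, Cover = 4*4 = 16, Gizmo = 2*4 = 8.
Iteration 3: no further components; recursion stops.
Total rows emitted: 6.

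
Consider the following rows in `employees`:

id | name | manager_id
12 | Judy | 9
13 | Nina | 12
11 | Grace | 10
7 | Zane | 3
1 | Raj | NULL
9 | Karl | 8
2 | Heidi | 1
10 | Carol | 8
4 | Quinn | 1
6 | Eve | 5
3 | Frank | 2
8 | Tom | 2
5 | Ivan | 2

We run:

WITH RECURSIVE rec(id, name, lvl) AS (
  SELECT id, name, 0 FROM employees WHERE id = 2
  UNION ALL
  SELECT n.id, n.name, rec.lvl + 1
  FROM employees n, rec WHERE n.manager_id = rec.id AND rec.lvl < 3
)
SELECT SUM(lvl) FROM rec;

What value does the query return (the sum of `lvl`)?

17

Base: id=2 (Heidi) at lvl 0.
Iteration 1: rows with manager_id in {2} -> Frank (id 3, lvl 1), Ivan (id 5, lvl 1), Tom (id 8, lvl 1).
Iteration 2: rows with manager_id in {3,5,8} -> Eve (id 6, lvl 2), Zane (id 7, lvl 2), Karl (id 9, lvl 2), Carol (id 10, lvl 2).
Iteration 3: rows with manager_id in {6,7,9,10} -> Grace (id 11, lvl 3), Judy (id 12, lvl 3).
Iteration 4: lvl < 3 fails for all current rows; recursion stops.
SUM(lvl) = 0 + 1 + 1 + 1 + 2 + 2 + 2 + 2 + 3 + 3 = 17.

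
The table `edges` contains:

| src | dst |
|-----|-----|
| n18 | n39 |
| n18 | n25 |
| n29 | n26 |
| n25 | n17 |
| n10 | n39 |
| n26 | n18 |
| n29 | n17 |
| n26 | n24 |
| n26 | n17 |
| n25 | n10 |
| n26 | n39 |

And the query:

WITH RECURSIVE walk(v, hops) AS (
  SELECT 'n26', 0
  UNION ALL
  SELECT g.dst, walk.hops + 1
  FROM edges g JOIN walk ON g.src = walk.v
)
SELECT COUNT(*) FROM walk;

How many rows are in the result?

Base: (n26, hops=0).
Iteration 1: edges from {n26} -> (n17, hops=1), (n18, hops=1), (n24, hops=1), (n39, hops=1).
Iteration 2: edges from {n17,n18,n24,n39} -> (n25, hops=2), (n39, hops=2).
Iteration 3: edges from {n25,n39} -> (n10, hops=3), (n17, hops=3).
Iteration 4: edges from {n10,n17} -> (n39, hops=4).
Iteration 5: no outgoing edges from {n39}; recursion stops.
Total rows emitted: 10.

10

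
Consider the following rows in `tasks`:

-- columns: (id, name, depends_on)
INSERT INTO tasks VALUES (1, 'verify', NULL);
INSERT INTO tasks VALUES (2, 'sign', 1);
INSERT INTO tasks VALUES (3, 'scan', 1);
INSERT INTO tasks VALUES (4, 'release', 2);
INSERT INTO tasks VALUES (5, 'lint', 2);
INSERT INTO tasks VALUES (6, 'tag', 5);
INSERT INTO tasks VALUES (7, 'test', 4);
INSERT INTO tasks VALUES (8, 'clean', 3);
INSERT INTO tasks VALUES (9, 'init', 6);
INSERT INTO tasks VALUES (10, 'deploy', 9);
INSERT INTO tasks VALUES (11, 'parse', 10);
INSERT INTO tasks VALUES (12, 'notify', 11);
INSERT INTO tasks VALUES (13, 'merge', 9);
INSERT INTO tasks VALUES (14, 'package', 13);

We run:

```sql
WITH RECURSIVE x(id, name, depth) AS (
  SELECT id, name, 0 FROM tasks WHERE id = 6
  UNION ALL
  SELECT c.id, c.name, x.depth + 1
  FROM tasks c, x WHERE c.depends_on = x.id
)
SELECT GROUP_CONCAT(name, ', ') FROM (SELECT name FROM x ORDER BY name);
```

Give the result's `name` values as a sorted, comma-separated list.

deploy, init, merge, notify, package, parse, tag

Base: id=6 (tag) at depth 0.
Iteration 1: rows with depends_on in {6} -> init (id 9, depth 1).
Iteration 2: rows with depends_on in {9} -> deploy (id 10, depth 2), merge (id 13, depth 2).
Iteration 3: rows with depends_on in {10,13} -> parse (id 11, depth 3), package (id 14, depth 3).
Iteration 4: rows with depends_on in {11,14} -> notify (id 12, depth 4).
Iteration 5: no rows with depends_on in {12}; recursion stops.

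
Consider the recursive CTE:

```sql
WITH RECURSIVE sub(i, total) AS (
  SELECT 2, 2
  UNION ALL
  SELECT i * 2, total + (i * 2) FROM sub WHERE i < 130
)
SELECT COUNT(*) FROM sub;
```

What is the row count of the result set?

8

Base: i=2, total=2.
Iteration 1: 2 < 130 holds -> i = 2 * 2 = 4, total = 2 + 4 = 6.
Iteration 2: 4 < 130 holds -> i = 4 * 2 = 8, total = 6 + 8 = 14.
Iteration 3: 8 < 130 holds -> i = 8 * 2 = 16, total = 14 + 16 = 30.
Iteration 4: 16 < 130 holds -> i = 16 * 2 = 32, total = 30 + 32 = 62.
Iteration 5: 32 < 130 holds -> i = 32 * 2 = 64, total = 62 + 64 = 126.
Iteration 6: 64 < 130 holds -> i = 64 * 2 = 128, total = 126 + 128 = 254.
Iteration 7: 128 < 130 holds -> i = 128 * 2 = 256, total = 254 + 256 = 510.
Iteration 8: 256 < 130 fails; recursion stops.
Total rows emitted: 8.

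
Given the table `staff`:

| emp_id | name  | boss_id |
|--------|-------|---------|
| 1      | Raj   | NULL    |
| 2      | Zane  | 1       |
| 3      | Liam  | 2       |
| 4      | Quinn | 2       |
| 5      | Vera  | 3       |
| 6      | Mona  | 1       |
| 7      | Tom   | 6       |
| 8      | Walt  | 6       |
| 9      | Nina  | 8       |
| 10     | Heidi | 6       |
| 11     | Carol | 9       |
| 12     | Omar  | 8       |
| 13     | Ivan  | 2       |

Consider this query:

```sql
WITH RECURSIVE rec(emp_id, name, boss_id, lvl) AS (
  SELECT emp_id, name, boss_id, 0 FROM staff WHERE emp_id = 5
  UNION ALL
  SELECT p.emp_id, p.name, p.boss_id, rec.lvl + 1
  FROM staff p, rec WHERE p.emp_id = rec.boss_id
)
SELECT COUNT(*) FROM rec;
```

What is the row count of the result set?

4

Base: emp_id=5 (Vera), boss_id=3, lvl 0.
Iteration 1: join on emp_id=3 -> Liam (id 3, boss_id=2, lvl 1).
Iteration 2: join on emp_id=2 -> Zane (id 2, boss_id=1, lvl 2).
Iteration 3: join on emp_id=1 -> Raj (id 1, boss_id=NULL, lvl 3).
Iteration 4: boss_id is NULL; no match; recursion stops.
Total rows emitted: 4.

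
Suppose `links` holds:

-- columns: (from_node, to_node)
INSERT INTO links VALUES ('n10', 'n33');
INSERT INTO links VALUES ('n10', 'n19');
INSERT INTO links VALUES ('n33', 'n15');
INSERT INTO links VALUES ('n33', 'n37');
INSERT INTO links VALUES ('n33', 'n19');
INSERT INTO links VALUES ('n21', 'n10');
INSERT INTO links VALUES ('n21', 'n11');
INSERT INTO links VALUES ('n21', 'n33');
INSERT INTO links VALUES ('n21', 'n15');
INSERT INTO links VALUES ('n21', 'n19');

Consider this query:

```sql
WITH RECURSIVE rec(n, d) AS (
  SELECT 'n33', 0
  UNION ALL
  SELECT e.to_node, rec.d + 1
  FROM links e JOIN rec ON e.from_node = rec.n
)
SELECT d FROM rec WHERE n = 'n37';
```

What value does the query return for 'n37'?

1

Base: (n33, d=0).
Iteration 1: edges from {n33} -> (n15, d=1), (n19, d=1), (n37, d=1).
Iteration 2: no outgoing edges from {n15,n19,n37}; recursion stops.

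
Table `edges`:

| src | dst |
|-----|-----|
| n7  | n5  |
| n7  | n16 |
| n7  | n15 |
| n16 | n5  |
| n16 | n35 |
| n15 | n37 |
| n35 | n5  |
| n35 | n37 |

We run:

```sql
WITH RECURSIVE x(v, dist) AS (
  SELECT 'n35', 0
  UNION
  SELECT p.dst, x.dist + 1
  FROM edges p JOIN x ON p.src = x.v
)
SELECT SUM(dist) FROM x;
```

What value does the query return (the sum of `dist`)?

Base: (n35, dist=0).
Iteration 1: edges from {n35} -> (n37, dist=1), (n5, dist=1).
Iteration 2: no outgoing edges from {n37,n5}; recursion stops.
SUM(dist) = 0 + 1 + 1 = 2.

2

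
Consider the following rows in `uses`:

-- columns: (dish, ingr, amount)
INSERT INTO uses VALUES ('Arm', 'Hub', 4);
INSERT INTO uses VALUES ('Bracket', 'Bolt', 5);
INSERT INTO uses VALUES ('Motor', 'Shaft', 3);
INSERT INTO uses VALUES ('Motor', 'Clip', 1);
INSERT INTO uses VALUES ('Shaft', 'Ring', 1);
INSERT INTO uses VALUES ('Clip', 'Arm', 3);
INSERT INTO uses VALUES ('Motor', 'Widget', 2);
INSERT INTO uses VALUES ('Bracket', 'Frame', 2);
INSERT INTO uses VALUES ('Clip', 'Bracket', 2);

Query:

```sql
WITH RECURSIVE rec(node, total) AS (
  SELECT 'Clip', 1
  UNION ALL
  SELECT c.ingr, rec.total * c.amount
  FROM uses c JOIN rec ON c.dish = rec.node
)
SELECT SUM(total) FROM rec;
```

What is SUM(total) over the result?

32

Base: (Clip, total=1).
Iteration 1: components of {Clip} -> Arm = 1*3 = 3, Bracket = 1*2 = 2.
Iteration 2: components of {Arm,Bracket} -> Bolt = 2*5 = 10, Frame = 2*2 = 4, Hub = 3*4 = 12.
Iteration 3: no further components; recursion stops.
SUM(total) = 1 + 3 + 2 + 12 + 4 + 10 = 32.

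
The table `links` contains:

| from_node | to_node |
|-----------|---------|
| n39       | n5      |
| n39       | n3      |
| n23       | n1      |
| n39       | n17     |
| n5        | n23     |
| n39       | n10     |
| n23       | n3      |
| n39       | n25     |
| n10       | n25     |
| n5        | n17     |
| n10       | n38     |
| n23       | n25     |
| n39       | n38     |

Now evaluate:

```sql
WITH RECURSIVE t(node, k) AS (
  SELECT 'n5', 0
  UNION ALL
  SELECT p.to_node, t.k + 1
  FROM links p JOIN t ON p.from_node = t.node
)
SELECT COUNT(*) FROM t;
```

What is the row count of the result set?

6

Base: (n5, k=0).
Iteration 1: edges from {n5} -> (n17, k=1), (n23, k=1).
Iteration 2: edges from {n17,n23} -> (n1, k=2), (n25, k=2), (n3, k=2).
Iteration 3: no outgoing edges from {n1,n25,n3}; recursion stops.
Total rows emitted: 6.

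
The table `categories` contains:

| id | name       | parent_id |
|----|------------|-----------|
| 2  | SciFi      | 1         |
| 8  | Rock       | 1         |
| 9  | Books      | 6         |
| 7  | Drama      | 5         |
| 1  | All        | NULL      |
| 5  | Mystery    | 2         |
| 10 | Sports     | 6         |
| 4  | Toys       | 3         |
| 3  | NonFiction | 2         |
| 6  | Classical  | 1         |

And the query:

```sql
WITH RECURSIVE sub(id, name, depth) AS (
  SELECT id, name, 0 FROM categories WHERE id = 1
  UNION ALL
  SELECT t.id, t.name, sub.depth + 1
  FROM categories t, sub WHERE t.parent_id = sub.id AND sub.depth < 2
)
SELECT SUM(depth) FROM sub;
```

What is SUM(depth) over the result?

11

Base: id=1 (All) at depth 0.
Iteration 1: rows with parent_id in {1} -> SciFi (id 2, depth 1), Classical (id 6, depth 1), Rock (id 8, depth 1).
Iteration 2: rows with parent_id in {2,6,8} -> NonFiction (id 3, depth 2), Mystery (id 5, depth 2), Books (id 9, depth 2), Sports (id 10, depth 2).
Iteration 3: depth < 2 fails for all current rows; recursion stops.
SUM(depth) = 0 + 1 + 1 + 1 + 2 + 2 + 2 + 2 = 11.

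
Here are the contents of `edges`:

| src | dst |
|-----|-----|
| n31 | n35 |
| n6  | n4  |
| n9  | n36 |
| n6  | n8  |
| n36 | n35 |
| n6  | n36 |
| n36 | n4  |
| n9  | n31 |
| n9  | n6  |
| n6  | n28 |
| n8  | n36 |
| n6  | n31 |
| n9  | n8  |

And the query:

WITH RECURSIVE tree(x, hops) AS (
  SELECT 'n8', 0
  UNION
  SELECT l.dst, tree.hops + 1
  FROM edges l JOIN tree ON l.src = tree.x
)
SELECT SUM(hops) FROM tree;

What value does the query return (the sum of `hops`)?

Base: (n8, hops=0).
Iteration 1: edges from {n8} -> (n36, hops=1).
Iteration 2: edges from {n36} -> (n35, hops=2), (n4, hops=2).
Iteration 3: no outgoing edges from {n35,n4}; recursion stops.
SUM(hops) = 0 + 1 + 2 + 2 = 5.

5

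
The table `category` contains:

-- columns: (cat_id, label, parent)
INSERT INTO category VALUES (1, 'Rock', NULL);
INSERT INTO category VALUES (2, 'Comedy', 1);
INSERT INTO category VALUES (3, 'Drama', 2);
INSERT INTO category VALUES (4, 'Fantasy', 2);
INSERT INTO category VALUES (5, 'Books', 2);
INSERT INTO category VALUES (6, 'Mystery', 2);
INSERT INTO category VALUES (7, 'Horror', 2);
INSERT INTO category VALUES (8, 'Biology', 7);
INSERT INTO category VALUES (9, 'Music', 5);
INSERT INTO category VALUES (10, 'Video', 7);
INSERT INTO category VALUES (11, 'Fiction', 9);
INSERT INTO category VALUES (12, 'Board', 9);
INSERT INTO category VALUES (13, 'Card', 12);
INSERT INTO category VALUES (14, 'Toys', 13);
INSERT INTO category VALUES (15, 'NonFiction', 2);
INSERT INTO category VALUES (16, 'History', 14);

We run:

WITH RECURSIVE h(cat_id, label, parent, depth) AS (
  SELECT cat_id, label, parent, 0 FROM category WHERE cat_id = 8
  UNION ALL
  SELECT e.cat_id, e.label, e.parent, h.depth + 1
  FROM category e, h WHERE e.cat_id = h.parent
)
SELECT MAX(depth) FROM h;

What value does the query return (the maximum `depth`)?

3

Base: cat_id=8 (Biology), parent=7, depth 0.
Iteration 1: join on cat_id=7 -> Horror (id 7, parent=2, depth 1).
Iteration 2: join on cat_id=2 -> Comedy (id 2, parent=1, depth 2).
Iteration 3: join on cat_id=1 -> Rock (id 1, parent=NULL, depth 3).
Iteration 4: parent is NULL; no match; recursion stops.
depth values: 0, 1, 2, 3; the maximum is 3.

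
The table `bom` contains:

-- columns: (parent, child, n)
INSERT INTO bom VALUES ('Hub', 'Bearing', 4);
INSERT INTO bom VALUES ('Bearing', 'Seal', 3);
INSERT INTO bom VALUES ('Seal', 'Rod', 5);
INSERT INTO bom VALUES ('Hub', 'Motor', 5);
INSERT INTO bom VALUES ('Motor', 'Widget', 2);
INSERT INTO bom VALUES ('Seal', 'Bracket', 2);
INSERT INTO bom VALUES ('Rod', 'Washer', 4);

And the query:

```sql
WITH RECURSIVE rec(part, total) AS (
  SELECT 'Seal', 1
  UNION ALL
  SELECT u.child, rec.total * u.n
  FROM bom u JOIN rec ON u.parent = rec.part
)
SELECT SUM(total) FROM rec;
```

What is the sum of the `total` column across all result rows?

28

Base: (Seal, total=1).
Iteration 1: components of {Seal} -> Bracket = 1*2 = 2, Rod = 1*5 = 5.
Iteration 2: components of {Bracket,Rod} -> Washer = 5*4 = 20.
Iteration 3: no further components; recursion stops.
SUM(total) = 1 + 5 + 2 + 20 = 28.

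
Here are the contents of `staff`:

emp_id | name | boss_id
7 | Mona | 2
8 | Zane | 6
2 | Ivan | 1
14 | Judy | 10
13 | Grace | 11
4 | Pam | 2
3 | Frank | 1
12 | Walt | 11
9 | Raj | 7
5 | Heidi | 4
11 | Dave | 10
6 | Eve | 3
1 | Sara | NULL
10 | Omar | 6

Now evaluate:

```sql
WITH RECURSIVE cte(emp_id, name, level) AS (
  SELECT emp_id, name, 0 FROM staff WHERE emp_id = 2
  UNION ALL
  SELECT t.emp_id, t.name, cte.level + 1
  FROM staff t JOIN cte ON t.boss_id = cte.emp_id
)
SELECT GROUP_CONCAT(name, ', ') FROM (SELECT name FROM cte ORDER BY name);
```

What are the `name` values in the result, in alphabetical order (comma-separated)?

Heidi, Ivan, Mona, Pam, Raj

Base: emp_id=2 (Ivan) at level 0.
Iteration 1: rows with boss_id in {2} -> Pam (id 4, level 1), Mona (id 7, level 1).
Iteration 2: rows with boss_id in {4,7} -> Heidi (id 5, level 2), Raj (id 9, level 2).
Iteration 3: no rows with boss_id in {5,9}; recursion stops.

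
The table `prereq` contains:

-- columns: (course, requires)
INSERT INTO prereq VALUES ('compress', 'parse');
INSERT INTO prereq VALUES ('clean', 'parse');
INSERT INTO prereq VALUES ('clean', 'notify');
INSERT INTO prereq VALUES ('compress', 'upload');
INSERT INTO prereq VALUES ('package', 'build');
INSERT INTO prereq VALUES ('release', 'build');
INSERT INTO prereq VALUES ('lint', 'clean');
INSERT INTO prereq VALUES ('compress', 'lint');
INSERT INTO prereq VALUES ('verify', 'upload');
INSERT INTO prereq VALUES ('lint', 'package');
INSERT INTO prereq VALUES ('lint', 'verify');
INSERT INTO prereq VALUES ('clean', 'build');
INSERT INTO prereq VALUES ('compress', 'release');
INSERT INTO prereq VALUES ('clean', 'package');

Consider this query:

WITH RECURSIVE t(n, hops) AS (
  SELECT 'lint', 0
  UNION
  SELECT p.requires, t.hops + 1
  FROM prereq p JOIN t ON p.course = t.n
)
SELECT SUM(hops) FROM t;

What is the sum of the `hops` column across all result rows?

16

Base: (lint, hops=0).
Iteration 1: edges from {lint} -> (clean, hops=1), (package, hops=1), (verify, hops=1).
Iteration 2: edges from {clean,package,verify} -> (build, hops=2), (notify, hops=2), (package, hops=2), (parse, hops=2), (upload, hops=2). [UNION drops 1 duplicate row(s)]
Iteration 3: edges from {build,notify,package,parse,upload} -> (build, hops=3).
Iteration 4: no outgoing edges from {build}; recursion stops.
SUM(hops) = 0 + 1 + 1 + 1 + 2 + 2 + 2 + 2 + 2 + 3 = 16.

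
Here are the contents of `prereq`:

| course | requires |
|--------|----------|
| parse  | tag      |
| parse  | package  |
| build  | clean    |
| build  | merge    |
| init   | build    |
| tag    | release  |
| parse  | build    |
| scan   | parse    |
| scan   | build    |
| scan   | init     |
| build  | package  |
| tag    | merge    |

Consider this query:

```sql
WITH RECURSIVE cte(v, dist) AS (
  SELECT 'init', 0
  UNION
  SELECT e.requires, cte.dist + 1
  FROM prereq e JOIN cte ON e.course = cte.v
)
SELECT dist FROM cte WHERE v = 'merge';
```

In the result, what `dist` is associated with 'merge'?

2

Base: (init, dist=0).
Iteration 1: edges from {init} -> (build, dist=1).
Iteration 2: edges from {build} -> (clean, dist=2), (merge, dist=2), (package, dist=2).
Iteration 3: no outgoing edges from {clean,merge,package}; recursion stops.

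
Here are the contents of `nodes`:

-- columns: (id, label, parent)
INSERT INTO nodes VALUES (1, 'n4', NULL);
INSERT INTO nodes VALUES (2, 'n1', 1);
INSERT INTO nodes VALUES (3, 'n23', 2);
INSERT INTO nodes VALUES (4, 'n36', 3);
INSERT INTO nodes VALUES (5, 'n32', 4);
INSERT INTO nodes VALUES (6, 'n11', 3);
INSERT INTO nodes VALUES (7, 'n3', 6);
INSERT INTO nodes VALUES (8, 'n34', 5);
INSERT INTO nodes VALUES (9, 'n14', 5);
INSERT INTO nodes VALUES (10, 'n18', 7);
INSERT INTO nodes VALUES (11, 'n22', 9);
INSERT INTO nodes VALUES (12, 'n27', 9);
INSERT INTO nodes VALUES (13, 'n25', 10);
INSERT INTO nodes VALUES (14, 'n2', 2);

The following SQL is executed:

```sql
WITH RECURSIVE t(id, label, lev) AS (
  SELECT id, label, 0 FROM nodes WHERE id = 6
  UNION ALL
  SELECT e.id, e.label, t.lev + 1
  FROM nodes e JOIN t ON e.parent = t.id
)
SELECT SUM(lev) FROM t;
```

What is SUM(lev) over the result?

Base: id=6 (n11) at lev 0.
Iteration 1: rows with parent in {6} -> n3 (id 7, lev 1).
Iteration 2: rows with parent in {7} -> n18 (id 10, lev 2).
Iteration 3: rows with parent in {10} -> n25 (id 13, lev 3).
Iteration 4: no rows with parent in {13}; recursion stops.
SUM(lev) = 0 + 1 + 2 + 3 = 6.

6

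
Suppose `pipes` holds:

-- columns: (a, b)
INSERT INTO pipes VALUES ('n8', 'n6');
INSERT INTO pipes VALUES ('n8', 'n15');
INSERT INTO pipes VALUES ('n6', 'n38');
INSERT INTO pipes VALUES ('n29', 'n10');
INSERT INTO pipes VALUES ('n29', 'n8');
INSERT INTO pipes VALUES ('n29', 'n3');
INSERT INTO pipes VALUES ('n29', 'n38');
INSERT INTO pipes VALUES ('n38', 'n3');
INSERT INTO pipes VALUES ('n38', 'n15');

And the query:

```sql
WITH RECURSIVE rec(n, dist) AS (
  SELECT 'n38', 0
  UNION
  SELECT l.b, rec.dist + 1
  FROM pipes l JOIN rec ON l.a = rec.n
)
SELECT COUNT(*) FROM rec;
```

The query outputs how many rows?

3

Base: (n38, dist=0).
Iteration 1: edges from {n38} -> (n15, dist=1), (n3, dist=1).
Iteration 2: no outgoing edges from {n15,n3}; recursion stops.
Total rows emitted: 3.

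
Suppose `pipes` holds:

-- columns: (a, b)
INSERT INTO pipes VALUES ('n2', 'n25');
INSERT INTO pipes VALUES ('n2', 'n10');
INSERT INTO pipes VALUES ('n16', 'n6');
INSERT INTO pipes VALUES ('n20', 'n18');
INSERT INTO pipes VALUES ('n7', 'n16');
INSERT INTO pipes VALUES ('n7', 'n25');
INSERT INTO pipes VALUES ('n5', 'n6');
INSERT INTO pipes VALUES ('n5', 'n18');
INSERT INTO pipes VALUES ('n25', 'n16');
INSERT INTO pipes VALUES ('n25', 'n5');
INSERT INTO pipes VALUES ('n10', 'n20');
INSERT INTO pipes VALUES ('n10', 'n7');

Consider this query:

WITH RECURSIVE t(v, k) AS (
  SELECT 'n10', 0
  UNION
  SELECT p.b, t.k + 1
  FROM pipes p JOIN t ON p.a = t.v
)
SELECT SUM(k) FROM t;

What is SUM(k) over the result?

25

Base: (n10, k=0).
Iteration 1: edges from {n10} -> (n20, k=1), (n7, k=1).
Iteration 2: edges from {n20,n7} -> (n16, k=2), (n18, k=2), (n25, k=2).
Iteration 3: edges from {n16,n18,n25} -> (n16, k=3), (n5, k=3), (n6, k=3).
Iteration 4: edges from {n16,n5,n6} -> (n18, k=4), (n6, k=4). [UNION drops 1 duplicate row(s)]
Iteration 5: no outgoing edges from {n18,n6}; recursion stops.
SUM(k) = 0 + 1 + 1 + 2 + 2 + 2 + 3 + 3 + 3 + 4 + 4 = 25.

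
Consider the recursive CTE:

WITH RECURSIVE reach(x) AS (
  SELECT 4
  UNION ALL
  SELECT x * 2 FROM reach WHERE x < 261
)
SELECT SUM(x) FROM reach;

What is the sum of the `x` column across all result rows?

1020

Base: x=4.
Iteration 1: 4 < 261 holds -> x = 4 * 2 = 8.
Iteration 2: 8 < 261 holds -> x = 8 * 2 = 16.
Iteration 3: 16 < 261 holds -> x = 16 * 2 = 32.
Iteration 4: 32 < 261 holds -> x = 32 * 2 = 64.
Iteration 5: 64 < 261 holds -> x = 64 * 2 = 128.
Iteration 6: 128 < 261 holds -> x = 128 * 2 = 256.
Iteration 7: 256 < 261 holds -> x = 256 * 2 = 512.
Iteration 8: 512 < 261 fails; recursion stops.
SUM(x) = 4 + 8 + 16 + 32 + 64 + 128 + 256 + 512 = 1020.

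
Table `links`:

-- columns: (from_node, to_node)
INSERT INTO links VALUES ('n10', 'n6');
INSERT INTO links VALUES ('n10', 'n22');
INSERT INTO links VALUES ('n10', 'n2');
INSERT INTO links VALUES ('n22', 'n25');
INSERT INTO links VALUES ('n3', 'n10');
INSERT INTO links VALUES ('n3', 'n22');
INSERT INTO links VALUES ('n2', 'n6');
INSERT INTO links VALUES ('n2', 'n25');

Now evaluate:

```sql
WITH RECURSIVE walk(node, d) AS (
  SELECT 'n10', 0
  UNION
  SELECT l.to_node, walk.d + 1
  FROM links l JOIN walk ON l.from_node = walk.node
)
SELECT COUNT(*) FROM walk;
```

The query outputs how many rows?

Base: (n10, d=0).
Iteration 1: edges from {n10} -> (n2, d=1), (n22, d=1), (n6, d=1).
Iteration 2: edges from {n2,n22,n6} -> (n25, d=2), (n6, d=2). [UNION drops 1 duplicate row(s)]
Iteration 3: no outgoing edges from {n25,n6}; recursion stops.
Total rows emitted: 6.

6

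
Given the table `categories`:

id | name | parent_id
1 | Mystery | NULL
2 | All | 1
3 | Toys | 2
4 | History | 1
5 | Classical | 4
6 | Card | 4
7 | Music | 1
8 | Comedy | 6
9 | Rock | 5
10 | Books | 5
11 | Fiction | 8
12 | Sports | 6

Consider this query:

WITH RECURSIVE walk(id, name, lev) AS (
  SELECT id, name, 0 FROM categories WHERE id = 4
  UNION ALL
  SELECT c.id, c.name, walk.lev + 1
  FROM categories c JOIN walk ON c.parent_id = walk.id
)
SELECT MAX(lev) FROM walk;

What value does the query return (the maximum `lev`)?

Base: id=4 (History) at lev 0.
Iteration 1: rows with parent_id in {4} -> Classical (id 5, lev 1), Card (id 6, lev 1).
Iteration 2: rows with parent_id in {5,6} -> Comedy (id 8, lev 2), Rock (id 9, lev 2), Books (id 10, lev 2), Sports (id 12, lev 2).
Iteration 3: rows with parent_id in {8,9,10,12} -> Fiction (id 11, lev 3).
Iteration 4: no rows with parent_id in {11}; recursion stops.
lev values: 0, 1, 1, 2, 2, 2, 2, 3; the maximum is 3.

3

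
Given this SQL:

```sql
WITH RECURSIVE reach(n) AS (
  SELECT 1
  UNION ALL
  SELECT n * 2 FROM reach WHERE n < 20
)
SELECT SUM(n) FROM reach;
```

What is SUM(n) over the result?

Base: n=1.
Iteration 1: 1 < 20 holds -> n = 1 * 2 = 2.
Iteration 2: 2 < 20 holds -> n = 2 * 2 = 4.
Iteration 3: 4 < 20 holds -> n = 4 * 2 = 8.
Iteration 4: 8 < 20 holds -> n = 8 * 2 = 16.
Iteration 5: 16 < 20 holds -> n = 16 * 2 = 32.
Iteration 6: 32 < 20 fails; recursion stops.
SUM(n) = 1 + 2 + 4 + 8 + 16 + 32 = 63.

63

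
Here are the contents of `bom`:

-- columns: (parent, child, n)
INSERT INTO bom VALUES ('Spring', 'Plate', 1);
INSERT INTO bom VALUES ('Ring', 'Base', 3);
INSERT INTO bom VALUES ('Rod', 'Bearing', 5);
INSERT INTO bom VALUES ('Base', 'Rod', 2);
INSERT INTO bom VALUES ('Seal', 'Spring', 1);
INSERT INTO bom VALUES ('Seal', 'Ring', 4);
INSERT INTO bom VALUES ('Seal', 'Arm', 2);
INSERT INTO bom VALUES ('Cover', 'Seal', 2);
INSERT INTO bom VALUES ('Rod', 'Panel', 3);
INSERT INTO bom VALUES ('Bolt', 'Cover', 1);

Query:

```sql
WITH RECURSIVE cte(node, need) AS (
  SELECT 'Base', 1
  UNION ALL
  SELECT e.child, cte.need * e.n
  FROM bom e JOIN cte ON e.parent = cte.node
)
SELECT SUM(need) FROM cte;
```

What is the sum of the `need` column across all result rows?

Base: (Base, need=1).
Iteration 1: components of {Base} -> Rod = 1*2 = 2.
Iteration 2: components of {Rod} -> Bearing = 2*5 = 10, Panel = 2*3 = 6.
Iteration 3: no further components; recursion stops.
SUM(need) = 1 + 2 + 10 + 6 = 19.

19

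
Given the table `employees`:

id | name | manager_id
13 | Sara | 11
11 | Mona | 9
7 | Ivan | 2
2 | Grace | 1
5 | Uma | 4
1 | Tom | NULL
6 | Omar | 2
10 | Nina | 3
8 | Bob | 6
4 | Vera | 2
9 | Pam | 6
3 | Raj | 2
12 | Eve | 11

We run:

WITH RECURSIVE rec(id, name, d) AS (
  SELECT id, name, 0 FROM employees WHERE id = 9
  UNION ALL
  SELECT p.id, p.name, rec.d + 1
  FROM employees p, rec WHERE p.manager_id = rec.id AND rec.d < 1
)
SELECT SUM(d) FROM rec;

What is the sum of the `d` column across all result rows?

1

Base: id=9 (Pam) at d 0.
Iteration 1: rows with manager_id in {9} -> Mona (id 11, d 1).
Iteration 2: d < 1 fails for all current rows; recursion stops.
SUM(d) = 0 + 1 = 1.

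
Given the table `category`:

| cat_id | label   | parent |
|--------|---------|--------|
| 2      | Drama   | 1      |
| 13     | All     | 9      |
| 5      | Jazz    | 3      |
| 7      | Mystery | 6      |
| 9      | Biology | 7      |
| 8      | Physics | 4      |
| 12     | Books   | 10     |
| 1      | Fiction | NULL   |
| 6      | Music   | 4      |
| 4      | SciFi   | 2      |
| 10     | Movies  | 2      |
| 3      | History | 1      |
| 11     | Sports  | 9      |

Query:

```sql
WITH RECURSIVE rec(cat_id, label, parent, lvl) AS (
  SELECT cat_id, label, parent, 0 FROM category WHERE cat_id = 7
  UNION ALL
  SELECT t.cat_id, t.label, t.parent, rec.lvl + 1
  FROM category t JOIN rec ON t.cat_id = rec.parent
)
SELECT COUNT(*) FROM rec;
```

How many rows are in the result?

5

Base: cat_id=7 (Mystery), parent=6, lvl 0.
Iteration 1: join on cat_id=6 -> Music (id 6, parent=4, lvl 1).
Iteration 2: join on cat_id=4 -> SciFi (id 4, parent=2, lvl 2).
Iteration 3: join on cat_id=2 -> Drama (id 2, parent=1, lvl 3).
Iteration 4: join on cat_id=1 -> Fiction (id 1, parent=NULL, lvl 4).
Iteration 5: parent is NULL; no match; recursion stops.
Total rows emitted: 5.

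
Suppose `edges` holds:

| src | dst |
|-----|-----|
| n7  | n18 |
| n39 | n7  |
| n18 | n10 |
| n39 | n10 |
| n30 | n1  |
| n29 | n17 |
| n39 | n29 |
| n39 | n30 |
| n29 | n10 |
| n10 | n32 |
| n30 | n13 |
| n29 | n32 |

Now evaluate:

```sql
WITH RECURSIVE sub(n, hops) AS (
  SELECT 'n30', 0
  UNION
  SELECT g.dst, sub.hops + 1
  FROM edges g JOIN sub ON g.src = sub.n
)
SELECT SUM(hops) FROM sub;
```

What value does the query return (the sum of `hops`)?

2

Base: (n30, hops=0).
Iteration 1: edges from {n30} -> (n1, hops=1), (n13, hops=1).
Iteration 2: no outgoing edges from {n1,n13}; recursion stops.
SUM(hops) = 0 + 1 + 1 = 2.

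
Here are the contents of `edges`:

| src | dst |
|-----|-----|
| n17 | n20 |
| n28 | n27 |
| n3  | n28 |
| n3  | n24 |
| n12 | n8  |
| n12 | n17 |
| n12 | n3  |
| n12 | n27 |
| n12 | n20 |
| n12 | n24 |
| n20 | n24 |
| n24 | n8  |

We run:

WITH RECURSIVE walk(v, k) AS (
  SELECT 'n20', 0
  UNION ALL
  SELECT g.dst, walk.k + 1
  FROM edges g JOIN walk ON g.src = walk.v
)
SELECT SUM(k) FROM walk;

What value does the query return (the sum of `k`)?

3

Base: (n20, k=0).
Iteration 1: edges from {n20} -> (n24, k=1).
Iteration 2: edges from {n24} -> (n8, k=2).
Iteration 3: no outgoing edges from {n8}; recursion stops.
SUM(k) = 0 + 1 + 2 = 3.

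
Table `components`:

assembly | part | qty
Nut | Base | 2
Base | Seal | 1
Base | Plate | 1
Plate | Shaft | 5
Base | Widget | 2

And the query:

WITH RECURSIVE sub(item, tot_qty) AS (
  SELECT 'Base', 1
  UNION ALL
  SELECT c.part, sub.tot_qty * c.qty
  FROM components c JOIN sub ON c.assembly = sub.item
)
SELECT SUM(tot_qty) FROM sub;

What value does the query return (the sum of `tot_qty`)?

Base: (Base, tot_qty=1).
Iteration 1: components of {Base} -> Plate = 1*1 = 1, Seal = 1*1 = 1, Widget = 1*2 = 2.
Iteration 2: components of {Plate,Seal,Widget} -> Shaft = 1*5 = 5.
Iteration 3: no further components; recursion stops.
SUM(tot_qty) = 1 + 1 + 1 + 2 + 5 = 10.

10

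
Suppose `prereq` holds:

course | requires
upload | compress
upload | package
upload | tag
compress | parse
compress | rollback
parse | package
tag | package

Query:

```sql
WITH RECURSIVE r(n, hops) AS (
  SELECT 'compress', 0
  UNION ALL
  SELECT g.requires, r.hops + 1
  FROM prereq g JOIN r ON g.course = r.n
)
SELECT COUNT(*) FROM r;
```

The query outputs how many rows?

Base: (compress, hops=0).
Iteration 1: edges from {compress} -> (parse, hops=1), (rollback, hops=1).
Iteration 2: edges from {parse,rollback} -> (package, hops=2).
Iteration 3: no outgoing edges from {package}; recursion stops.
Total rows emitted: 4.

4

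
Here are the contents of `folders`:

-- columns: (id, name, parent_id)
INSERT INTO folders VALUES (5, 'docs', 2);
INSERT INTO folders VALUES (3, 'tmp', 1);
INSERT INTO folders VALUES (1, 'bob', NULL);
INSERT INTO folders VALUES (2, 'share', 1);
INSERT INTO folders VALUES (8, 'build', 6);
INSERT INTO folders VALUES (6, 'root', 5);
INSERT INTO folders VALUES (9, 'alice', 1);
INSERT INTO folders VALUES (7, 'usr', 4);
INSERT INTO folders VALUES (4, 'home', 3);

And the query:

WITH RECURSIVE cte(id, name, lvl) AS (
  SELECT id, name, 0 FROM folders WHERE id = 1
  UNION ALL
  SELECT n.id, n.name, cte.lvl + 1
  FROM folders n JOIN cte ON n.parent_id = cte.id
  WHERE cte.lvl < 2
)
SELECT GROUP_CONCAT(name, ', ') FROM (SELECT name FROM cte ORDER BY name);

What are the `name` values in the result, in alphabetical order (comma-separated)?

Base: id=1 (bob) at lvl 0.
Iteration 1: rows with parent_id in {1} -> share (id 2, lvl 1), tmp (id 3, lvl 1), alice (id 9, lvl 1).
Iteration 2: rows with parent_id in {2,3,9} -> home (id 4, lvl 2), docs (id 5, lvl 2).
Iteration 3: lvl < 2 fails for all current rows; recursion stops.

alice, bob, docs, home, share, tmp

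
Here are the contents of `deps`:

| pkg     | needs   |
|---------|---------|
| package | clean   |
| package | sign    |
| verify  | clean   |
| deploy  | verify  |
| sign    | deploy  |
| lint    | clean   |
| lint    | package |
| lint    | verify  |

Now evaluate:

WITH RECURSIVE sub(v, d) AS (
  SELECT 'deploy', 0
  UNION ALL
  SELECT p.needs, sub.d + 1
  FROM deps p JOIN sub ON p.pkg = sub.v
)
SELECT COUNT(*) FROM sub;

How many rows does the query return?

3

Base: (deploy, d=0).
Iteration 1: edges from {deploy} -> (verify, d=1).
Iteration 2: edges from {verify} -> (clean, d=2).
Iteration 3: no outgoing edges from {clean}; recursion stops.
Total rows emitted: 3.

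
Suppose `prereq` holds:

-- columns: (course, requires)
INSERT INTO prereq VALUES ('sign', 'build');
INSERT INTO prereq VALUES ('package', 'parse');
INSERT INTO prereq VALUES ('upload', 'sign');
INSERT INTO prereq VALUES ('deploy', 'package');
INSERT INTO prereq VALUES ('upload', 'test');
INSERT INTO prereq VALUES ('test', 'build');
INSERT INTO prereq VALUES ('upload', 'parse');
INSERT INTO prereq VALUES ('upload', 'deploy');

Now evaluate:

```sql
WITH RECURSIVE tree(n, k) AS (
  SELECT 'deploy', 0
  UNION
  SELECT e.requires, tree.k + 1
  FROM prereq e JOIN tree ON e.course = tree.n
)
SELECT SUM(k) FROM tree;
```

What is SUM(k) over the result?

3

Base: (deploy, k=0).
Iteration 1: edges from {deploy} -> (package, k=1).
Iteration 2: edges from {package} -> (parse, k=2).
Iteration 3: no outgoing edges from {parse}; recursion stops.
SUM(k) = 0 + 1 + 2 = 3.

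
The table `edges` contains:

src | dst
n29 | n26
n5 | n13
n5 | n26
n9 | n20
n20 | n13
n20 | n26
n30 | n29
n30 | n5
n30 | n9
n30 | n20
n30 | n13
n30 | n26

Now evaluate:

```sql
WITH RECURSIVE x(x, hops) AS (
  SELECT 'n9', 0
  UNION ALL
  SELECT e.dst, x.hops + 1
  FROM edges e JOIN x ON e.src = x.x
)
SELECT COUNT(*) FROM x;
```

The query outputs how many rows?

Base: (n9, hops=0).
Iteration 1: edges from {n9} -> (n20, hops=1).
Iteration 2: edges from {n20} -> (n13, hops=2), (n26, hops=2).
Iteration 3: no outgoing edges from {n13,n26}; recursion stops.
Total rows emitted: 4.

4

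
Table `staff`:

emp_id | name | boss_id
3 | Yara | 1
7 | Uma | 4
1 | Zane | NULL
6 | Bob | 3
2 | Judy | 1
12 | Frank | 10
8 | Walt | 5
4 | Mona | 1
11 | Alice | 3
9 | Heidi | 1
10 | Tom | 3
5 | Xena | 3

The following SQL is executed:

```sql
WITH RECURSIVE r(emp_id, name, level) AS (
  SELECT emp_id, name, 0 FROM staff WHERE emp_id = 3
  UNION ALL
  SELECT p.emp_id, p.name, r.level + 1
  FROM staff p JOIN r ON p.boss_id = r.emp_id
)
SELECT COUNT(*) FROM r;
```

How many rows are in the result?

7

Base: emp_id=3 (Yara) at level 0.
Iteration 1: rows with boss_id in {3} -> Xena (id 5, level 1), Bob (id 6, level 1), Tom (id 10, level 1), Alice (id 11, level 1).
Iteration 2: rows with boss_id in {5,6,10,11} -> Walt (id 8, level 2), Frank (id 12, level 2).
Iteration 3: no rows with boss_id in {8,12}; recursion stops.
Total rows emitted: 7.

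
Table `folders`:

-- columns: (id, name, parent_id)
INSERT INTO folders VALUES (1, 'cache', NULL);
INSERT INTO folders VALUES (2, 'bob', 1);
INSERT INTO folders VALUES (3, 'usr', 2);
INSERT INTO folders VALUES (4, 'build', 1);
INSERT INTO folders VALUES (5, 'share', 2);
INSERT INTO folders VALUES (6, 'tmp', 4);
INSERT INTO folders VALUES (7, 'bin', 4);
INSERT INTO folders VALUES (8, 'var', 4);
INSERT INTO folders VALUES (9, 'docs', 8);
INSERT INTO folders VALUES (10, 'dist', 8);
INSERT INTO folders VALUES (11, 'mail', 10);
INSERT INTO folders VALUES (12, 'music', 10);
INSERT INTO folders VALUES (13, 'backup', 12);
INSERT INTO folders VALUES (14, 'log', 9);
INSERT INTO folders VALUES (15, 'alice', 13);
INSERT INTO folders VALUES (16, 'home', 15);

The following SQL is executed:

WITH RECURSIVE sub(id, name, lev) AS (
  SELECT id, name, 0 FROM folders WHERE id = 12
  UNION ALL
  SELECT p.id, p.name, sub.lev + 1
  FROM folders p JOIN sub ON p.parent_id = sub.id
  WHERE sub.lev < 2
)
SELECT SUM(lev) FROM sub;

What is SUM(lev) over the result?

Base: id=12 (music) at lev 0.
Iteration 1: rows with parent_id in {12} -> backup (id 13, lev 1).
Iteration 2: rows with parent_id in {13} -> alice (id 15, lev 2).
Iteration 3: lev < 2 fails for all current rows; recursion stops.
SUM(lev) = 0 + 1 + 2 = 3.

3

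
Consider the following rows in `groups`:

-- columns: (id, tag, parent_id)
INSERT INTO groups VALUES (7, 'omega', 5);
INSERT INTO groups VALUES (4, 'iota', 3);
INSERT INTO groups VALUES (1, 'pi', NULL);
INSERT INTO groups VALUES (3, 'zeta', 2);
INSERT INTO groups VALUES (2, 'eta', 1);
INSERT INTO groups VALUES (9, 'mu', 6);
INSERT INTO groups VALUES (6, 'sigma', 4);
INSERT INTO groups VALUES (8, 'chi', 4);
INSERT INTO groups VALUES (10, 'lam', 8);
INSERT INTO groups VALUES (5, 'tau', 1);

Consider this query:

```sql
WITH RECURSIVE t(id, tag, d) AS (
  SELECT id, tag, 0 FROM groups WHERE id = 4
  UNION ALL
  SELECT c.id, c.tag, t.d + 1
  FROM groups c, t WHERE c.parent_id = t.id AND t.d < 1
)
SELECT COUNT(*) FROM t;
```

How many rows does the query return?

Base: id=4 (iota) at d 0.
Iteration 1: rows with parent_id in {4} -> sigma (id 6, d 1), chi (id 8, d 1).
Iteration 2: d < 1 fails for all current rows; recursion stops.
Total rows emitted: 3.

3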